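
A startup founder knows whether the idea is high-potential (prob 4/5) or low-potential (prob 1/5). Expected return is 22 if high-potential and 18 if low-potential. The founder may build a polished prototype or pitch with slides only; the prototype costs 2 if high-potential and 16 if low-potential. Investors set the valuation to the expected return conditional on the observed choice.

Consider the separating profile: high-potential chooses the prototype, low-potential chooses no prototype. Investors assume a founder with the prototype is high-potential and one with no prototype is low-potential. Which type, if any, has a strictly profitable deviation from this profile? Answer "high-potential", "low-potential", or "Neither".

The prototype pays 22; no prototype pays 18.
high-potential: assigned the prototype, nets 22 − 2 = 20; deviating to no prototype nets 18.
low-potential: assigned no prototype, nets 18; deviating to the prototype nets 22 − 16 = 6.
Both types strictly prefer their assigned action; no profitable deviation.

Neither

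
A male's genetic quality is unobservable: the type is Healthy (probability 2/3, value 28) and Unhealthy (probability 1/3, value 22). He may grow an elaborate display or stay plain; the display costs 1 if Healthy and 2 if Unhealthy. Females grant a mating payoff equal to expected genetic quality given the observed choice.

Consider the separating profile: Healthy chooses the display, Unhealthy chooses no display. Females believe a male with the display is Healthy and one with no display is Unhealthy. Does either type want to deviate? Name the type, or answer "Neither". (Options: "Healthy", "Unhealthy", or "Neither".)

Unhealthy

The display pays 28; no display pays 22.
Healthy: assigned the display, nets 28 − 1 = 27; deviating to no display nets 22.
Unhealthy: assigned no display, nets 22; deviating to the display nets 28 − 2 = 26.
The Unhealthy type gains 4 by deviating.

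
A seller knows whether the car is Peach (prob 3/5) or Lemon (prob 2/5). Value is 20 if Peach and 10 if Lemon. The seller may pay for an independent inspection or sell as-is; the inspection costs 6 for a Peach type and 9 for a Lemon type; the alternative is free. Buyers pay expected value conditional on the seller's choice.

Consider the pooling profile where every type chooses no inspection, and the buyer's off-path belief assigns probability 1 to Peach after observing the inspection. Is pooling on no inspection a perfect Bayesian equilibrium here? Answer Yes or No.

On path, the buyer holds the prior and pays 3/5·20 + 2/5·10 = 16. Off path (the inspection), believing Peach, it pays 20.
Peach: no inspection nets 16; the inspection nets 20 − 6 = 14. Peach stays.
Lemon: no inspection nets 16; the inspection nets 20 − 9 = 11. Lemon stays.
No type deviates, so pooling is sustained.

Yes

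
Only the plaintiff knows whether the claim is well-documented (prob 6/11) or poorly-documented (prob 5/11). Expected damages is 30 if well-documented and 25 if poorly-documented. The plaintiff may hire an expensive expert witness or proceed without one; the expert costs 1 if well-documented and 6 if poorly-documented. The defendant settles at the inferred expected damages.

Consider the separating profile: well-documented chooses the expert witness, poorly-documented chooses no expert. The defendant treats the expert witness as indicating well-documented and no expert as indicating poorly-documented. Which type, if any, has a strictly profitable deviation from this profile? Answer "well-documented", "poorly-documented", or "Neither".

The expert witness pays 30; no expert pays 25.
well-documented: assigned the expert witness, nets 30 − 1 = 29; deviating to no expert nets 25.
poorly-documented: assigned no expert, nets 25; deviating to the expert witness nets 30 − 6 = 24.
Both types strictly prefer their assigned action; no profitable deviation.

Neither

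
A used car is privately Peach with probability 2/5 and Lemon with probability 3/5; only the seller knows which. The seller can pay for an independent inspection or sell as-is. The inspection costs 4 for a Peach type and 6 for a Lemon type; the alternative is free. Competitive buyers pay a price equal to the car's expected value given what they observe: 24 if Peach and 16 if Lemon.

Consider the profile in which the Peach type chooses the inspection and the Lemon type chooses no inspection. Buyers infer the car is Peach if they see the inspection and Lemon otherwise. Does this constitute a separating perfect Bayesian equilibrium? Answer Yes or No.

No

Under these beliefs, the inspection earns price 24 and no inspection earns price 16.
Peach: the inspection nets 24 − 4 = 20; no inspection nets 16. Peach prefers the inspection.
Lemon: the inspection nets 24 − 6 = 18; no inspection nets 16. Lemon would deviate to the inspection.
Lemon has a profitable deviation, so the profile is not an equilibrium.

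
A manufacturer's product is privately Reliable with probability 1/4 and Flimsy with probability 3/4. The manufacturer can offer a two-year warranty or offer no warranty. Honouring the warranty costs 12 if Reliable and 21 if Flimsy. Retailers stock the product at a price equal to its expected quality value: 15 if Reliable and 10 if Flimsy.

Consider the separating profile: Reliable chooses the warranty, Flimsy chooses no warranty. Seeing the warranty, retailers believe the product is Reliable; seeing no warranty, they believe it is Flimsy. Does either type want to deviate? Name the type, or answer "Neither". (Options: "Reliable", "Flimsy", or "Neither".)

Reliable

The warranty pays 15; no warranty pays 10.
Reliable: assigned the warranty, nets 15 − 12 = 3; deviating to no warranty nets 10.
Flimsy: assigned no warranty, nets 10; deviating to the warranty nets 15 − 21 = -6.
The Reliable type gains 7 by deviating.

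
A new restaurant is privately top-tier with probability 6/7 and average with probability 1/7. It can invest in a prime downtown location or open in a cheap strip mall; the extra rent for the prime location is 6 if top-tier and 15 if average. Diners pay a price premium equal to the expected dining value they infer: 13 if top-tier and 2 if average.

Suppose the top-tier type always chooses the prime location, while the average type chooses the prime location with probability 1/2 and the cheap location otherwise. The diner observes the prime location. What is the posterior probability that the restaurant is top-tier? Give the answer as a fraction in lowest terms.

P(the prime location) = (6/7)·1 + (1/7)·(1/2) = 13/14.
By Bayes' rule, P(top-tier | the prime location) = (6/7) / (13/14) = 12/13.

12/13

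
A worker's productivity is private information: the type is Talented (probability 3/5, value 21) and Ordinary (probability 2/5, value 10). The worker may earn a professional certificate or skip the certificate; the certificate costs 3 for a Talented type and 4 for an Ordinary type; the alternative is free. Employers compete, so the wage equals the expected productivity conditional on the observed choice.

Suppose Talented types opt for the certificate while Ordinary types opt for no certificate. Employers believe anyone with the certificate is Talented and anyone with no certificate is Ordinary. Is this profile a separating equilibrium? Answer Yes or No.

Under these beliefs, the certificate earns wage 21 and no certificate earns wage 10.
Talented: the certificate nets 21 − 3 = 18; no certificate nets 10. Talented prefers the certificate.
Ordinary: the certificate nets 21 − 4 = 17; no certificate nets 10. Ordinary would deviate to the certificate.
Ordinary has a profitable deviation, so the profile is not an equilibrium.

No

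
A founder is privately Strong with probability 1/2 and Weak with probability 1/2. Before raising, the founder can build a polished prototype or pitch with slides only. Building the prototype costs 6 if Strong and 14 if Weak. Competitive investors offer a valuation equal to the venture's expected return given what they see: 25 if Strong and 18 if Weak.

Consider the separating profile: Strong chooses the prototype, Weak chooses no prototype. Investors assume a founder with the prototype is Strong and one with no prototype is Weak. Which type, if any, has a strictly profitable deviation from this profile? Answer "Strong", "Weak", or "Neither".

Neither

The prototype pays 25; no prototype pays 18.
Strong: assigned the prototype, nets 25 − 6 = 19; deviating to no prototype nets 18.
Weak: assigned no prototype, nets 18; deviating to the prototype nets 25 − 14 = 11.
Both types strictly prefer their assigned action; no profitable deviation.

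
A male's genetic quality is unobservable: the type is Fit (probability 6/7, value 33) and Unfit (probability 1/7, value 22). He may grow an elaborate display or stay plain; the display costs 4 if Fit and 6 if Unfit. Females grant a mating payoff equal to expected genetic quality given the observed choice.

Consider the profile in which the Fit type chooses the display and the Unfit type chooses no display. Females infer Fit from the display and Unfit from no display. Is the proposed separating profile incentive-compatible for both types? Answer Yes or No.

Under these beliefs, the display earns mating payoff 33 and no display earns mating payoff 22.
Fit: the display nets 33 − 4 = 29; no display nets 22. Fit prefers the display.
Unfit: the display nets 33 − 6 = 27; no display nets 22. Unfit would deviate to the display.
Unfit has a profitable deviation, so the profile is not an equilibrium.

No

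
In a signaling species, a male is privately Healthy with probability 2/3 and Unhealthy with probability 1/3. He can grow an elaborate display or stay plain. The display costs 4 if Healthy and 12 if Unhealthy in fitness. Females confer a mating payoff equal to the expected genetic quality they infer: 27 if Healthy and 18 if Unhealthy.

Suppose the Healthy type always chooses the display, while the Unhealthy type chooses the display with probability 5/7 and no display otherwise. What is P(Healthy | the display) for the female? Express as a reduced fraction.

P(the display) = (2/3)·1 + (1/3)·(5/7) = 19/21.
By Bayes' rule, P(Healthy | the display) = (2/3) / (19/21) = 14/19.

14/19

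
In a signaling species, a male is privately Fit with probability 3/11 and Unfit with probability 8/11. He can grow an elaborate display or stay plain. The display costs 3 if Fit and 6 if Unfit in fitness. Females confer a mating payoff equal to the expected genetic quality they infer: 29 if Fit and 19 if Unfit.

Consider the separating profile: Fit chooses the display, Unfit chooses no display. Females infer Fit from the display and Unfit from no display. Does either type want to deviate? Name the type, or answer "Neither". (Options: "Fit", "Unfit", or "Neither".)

The display pays 29; no display pays 19.
Fit: assigned the display, nets 29 − 3 = 26; deviating to no display nets 19.
Unfit: assigned no display, nets 19; deviating to the display nets 29 − 6 = 23.
The Unfit type gains 4 by deviating.

Unfit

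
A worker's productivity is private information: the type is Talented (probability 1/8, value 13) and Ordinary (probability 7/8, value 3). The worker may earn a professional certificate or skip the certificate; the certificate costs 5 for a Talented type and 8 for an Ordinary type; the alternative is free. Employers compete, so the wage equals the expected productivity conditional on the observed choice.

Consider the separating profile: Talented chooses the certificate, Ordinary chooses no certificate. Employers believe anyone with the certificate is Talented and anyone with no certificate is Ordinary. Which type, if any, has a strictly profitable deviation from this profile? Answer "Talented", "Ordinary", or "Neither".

Ordinary

The certificate pays 13; no certificate pays 3.
Talented: assigned the certificate, nets 13 − 5 = 8; deviating to no certificate nets 3.
Ordinary: assigned no certificate, nets 3; deviating to the certificate nets 13 − 8 = 5.
The Ordinary type gains 2 by deviating.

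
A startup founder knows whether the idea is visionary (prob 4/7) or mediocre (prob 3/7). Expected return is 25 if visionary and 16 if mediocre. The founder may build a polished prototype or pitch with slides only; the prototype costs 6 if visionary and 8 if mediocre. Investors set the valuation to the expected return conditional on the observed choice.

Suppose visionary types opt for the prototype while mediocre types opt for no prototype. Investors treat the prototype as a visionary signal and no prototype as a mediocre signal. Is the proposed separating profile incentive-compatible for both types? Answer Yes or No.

Under these beliefs, the prototype earns valuation 25 and no prototype earns valuation 16.
visionary: the prototype nets 25 − 6 = 19; no prototype nets 16. visionary prefers the prototype.
mediocre: the prototype nets 25 − 8 = 17; no prototype nets 16. mediocre would deviate to the prototype.
mediocre has a profitable deviation, so the profile is not an equilibrium.

No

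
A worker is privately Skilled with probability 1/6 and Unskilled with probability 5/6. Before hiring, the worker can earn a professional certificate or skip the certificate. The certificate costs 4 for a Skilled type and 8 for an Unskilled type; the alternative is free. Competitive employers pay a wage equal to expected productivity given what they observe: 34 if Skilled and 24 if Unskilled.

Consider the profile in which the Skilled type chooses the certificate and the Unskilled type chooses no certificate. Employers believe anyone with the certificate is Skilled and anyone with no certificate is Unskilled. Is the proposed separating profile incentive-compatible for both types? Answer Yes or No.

Under these beliefs, the certificate earns wage 34 and no certificate earns wage 24.
Skilled: the certificate nets 34 − 4 = 30; no certificate nets 24. Skilled prefers the certificate.
Unskilled: the certificate nets 34 − 8 = 26; no certificate nets 24. Unskilled would deviate to the certificate.
Unskilled has a profitable deviation, so the profile is not an equilibrium.

No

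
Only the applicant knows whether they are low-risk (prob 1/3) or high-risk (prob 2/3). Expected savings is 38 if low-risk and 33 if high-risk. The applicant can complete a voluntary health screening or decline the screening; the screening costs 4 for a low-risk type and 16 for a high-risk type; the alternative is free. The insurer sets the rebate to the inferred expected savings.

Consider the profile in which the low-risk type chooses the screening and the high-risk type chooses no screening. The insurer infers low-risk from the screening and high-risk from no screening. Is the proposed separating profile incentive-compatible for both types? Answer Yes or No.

Under these beliefs, the screening earns rebate 38 and no screening earns rebate 33.
low-risk: the screening nets 38 − 4 = 34; no screening nets 33. low-risk prefers the screening.
high-risk: the screening nets 38 − 16 = 22; no screening nets 33. high-risk prefers no screening.
Neither type deviates, so the separating profile is an equilibrium.

Yes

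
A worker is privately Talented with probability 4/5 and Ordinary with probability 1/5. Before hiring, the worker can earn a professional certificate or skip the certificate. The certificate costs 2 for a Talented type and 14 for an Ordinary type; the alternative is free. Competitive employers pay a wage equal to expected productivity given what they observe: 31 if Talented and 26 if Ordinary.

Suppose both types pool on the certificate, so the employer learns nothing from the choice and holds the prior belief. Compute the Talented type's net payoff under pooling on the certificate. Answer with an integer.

28

Pooled wage = 4/5·31 + 1/5·26 = 30.
Talented pays cost 2 for the certificate, so net payoff = 30 − 2 = 28.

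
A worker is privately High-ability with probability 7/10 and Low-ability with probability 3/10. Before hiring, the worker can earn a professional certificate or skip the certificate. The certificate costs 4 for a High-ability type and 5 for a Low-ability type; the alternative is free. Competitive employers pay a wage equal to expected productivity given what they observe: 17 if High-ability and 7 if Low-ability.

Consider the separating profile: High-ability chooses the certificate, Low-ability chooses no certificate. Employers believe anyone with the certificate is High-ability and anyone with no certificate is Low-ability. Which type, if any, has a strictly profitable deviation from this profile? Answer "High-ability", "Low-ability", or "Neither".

The certificate pays 17; no certificate pays 7.
High-ability: assigned the certificate, nets 17 − 4 = 13; deviating to no certificate nets 7.
Low-ability: assigned no certificate, nets 7; deviating to the certificate nets 17 − 5 = 12.
The Low-ability type gains 5 by deviating.

Low-ability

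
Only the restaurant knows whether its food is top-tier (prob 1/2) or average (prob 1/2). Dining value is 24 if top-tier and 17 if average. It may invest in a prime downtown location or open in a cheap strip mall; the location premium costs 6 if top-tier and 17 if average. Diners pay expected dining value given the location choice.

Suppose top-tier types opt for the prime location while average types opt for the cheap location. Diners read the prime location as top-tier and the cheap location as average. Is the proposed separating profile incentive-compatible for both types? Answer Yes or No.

Yes

Under these beliefs, the prime location earns price premium 24 and the cheap location earns price premium 17.
top-tier: the prime location nets 24 − 6 = 18; the cheap location nets 17. top-tier prefers the prime location.
average: the prime location nets 24 − 17 = 7; the cheap location nets 17. average prefers the cheap location.
Neither type deviates, so the separating profile is an equilibrium.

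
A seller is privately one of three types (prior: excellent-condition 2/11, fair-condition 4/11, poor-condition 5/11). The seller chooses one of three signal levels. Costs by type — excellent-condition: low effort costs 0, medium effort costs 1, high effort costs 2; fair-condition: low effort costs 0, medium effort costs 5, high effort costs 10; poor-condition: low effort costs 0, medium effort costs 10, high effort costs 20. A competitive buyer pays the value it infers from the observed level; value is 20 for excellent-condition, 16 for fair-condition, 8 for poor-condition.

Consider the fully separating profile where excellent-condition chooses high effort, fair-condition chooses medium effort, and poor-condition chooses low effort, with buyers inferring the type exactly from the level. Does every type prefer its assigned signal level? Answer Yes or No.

Yes

Separating prices: high effort → 20, medium effort → 16, low effort → 8.
excellent-condition (assigned high effort): low effort: 8 − 0 = 8; medium effort: 16 − 1 = 15; high effort: 20 − 2 = 18. excellent-condition stays.
fair-condition (assigned medium effort): low effort: 8 − 0 = 8; medium effort: 16 − 5 = 11; high effort: 20 − 10 = 10. fair-condition stays.
poor-condition (assigned low effort): low effort: 8 − 0 = 8; medium effort: 16 − 10 = 6; high effort: 20 − 20 = 0. poor-condition stays.
Every type prefers its assigned level; separation holds.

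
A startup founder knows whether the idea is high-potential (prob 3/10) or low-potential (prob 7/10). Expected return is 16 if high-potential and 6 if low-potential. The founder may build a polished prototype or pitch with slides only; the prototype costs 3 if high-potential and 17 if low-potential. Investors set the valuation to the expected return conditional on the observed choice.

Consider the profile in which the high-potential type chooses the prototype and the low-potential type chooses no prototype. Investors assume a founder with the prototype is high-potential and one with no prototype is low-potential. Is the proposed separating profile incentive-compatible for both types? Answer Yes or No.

Yes

Under these beliefs, the prototype earns valuation 16 and no prototype earns valuation 6.
high-potential: the prototype nets 16 − 3 = 13; no prototype nets 6. high-potential prefers the prototype.
low-potential: the prototype nets 16 − 17 = -1; no prototype nets 6. low-potential prefers no prototype.
Neither type deviates, so the separating profile is an equilibrium.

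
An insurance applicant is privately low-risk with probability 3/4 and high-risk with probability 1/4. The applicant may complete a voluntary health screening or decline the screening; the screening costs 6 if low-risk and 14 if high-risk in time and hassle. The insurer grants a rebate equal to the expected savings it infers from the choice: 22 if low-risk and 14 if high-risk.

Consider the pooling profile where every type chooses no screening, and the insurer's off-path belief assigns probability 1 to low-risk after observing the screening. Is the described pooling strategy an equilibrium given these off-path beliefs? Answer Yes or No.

Yes

On path, the insurer holds the prior and pays 3/4·22 + 1/4·14 = 20. Off path (the screening), believing low-risk, it pays 22.
low-risk: no screening nets 20; the screening nets 22 − 6 = 16. low-risk stays.
high-risk: no screening nets 20; the screening nets 22 − 14 = 8. high-risk stays.
No type deviates, so pooling is sustained.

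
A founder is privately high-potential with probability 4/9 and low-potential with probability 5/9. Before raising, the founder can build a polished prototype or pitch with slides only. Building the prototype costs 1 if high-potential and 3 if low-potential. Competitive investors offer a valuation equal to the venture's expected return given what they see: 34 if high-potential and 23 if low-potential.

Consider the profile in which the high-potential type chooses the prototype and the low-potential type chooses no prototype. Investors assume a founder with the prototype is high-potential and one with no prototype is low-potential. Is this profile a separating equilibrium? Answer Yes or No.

Under these beliefs, the prototype earns valuation 34 and no prototype earns valuation 23.
high-potential: the prototype nets 34 − 1 = 33; no prototype nets 23. high-potential prefers the prototype.
low-potential: the prototype nets 34 − 3 = 31; no prototype nets 23. low-potential would deviate to the prototype.
low-potential has a profitable deviation, so the profile is not an equilibrium.

No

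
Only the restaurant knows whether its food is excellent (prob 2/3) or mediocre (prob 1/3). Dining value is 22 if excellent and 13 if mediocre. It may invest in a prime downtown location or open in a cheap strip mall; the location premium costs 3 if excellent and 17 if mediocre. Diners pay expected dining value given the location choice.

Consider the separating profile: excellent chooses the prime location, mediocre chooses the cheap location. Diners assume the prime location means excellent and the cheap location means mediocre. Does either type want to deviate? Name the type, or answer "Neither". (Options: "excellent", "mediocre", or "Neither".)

Neither

The prime location pays 22; the cheap location pays 13.
excellent: assigned the prime location, nets 22 − 3 = 19; deviating to the cheap location nets 13.
mediocre: assigned the cheap location, nets 13; deviating to the prime location nets 22 − 17 = 5.
Both types strictly prefer their assigned action; no profitable deviation.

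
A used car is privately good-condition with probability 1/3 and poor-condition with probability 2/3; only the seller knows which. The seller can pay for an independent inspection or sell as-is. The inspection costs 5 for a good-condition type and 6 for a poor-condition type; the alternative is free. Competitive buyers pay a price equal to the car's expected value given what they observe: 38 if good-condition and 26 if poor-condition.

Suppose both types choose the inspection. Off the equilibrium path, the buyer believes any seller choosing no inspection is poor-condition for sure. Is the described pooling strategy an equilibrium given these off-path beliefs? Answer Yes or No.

On path, the buyer holds the prior and pays 1/3·38 + 2/3·26 = 30. Off path (no inspection), believing poor-condition, it pays 26.
good-condition: the inspection nets 30 − 5 = 25; no inspection nets 26. good-condition would deviate.
poor-condition: the inspection nets 30 − 6 = 24; no inspection nets 26. poor-condition would deviate.
A type deviates, so pooling fails.

No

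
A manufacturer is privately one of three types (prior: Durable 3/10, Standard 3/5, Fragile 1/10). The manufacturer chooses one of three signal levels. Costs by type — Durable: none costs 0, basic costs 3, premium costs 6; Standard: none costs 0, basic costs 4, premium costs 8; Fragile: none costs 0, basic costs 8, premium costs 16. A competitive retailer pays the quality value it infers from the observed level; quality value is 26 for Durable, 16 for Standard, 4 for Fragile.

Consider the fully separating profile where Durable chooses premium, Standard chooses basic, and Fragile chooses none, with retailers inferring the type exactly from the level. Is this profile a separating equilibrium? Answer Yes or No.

Separating prices: premium → 26, basic → 16, none → 4.
Durable (assigned premium): none: 4 − 0 = 4; basic: 16 − 3 = 13; premium: 26 − 6 = 20. Durable stays.
Standard (assigned basic): none: 4 − 0 = 4; basic: 16 − 4 = 12; premium: 26 − 8 = 18. Standard prefers premium.
Fragile (assigned none): none: 4 − 0 = 4; basic: 16 − 8 = 8; premium: 26 − 16 = 10. Fragile prefers premium.
At least one type deviates; the separating profile fails.

No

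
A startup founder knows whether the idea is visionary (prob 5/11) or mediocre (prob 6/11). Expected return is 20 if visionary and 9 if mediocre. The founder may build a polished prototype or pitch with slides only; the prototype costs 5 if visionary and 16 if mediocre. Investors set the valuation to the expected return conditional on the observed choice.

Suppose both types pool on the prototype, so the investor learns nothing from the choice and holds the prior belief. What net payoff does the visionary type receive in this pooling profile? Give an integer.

9

Pooled valuation = 5/11·20 + 6/11·9 = 14.
visionary pays cost 5 for the prototype, so net payoff = 14 − 5 = 9.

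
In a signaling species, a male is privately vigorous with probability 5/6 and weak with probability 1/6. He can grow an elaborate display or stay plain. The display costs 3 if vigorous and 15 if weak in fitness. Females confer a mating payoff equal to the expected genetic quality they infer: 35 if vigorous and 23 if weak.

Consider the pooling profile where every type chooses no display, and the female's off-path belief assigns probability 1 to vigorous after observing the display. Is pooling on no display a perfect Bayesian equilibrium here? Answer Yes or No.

Yes

On path, the female holds the prior and pays 5/6·35 + 1/6·23 = 33. Off path (the display), believing vigorous, it pays 35.
vigorous: no display nets 33; the display nets 35 − 3 = 32. vigorous stays.
weak: no display nets 33; the display nets 35 − 15 = 20. weak stays.
No type deviates, so pooling is sustained.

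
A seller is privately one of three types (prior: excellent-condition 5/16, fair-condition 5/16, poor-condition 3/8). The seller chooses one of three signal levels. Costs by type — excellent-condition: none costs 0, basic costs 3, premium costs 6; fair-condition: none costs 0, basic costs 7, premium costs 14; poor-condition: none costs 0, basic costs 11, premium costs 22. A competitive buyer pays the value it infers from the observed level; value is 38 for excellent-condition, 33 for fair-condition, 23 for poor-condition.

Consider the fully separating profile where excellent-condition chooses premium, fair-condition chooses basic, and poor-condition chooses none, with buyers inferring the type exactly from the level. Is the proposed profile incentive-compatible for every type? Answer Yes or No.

Separating prices: premium → 38, basic → 33, none → 23.
excellent-condition (assigned premium): none: 23 − 0 = 23; basic: 33 − 3 = 30; premium: 38 − 6 = 32. excellent-condition stays.
fair-condition (assigned basic): none: 23 − 0 = 23; basic: 33 − 7 = 26; premium: 38 − 14 = 24. fair-condition stays.
poor-condition (assigned none): none: 23 − 0 = 23; basic: 33 − 11 = 22; premium: 38 − 22 = 16. poor-condition stays.
Every type prefers its assigned level; separation holds.

Yes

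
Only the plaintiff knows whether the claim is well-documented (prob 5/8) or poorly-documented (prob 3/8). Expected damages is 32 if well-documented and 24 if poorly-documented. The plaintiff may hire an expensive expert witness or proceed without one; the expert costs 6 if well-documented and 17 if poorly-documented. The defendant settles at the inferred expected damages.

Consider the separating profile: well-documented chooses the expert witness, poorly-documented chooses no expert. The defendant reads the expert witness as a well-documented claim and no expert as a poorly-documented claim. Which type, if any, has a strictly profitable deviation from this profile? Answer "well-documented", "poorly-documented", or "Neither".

Neither

The expert witness pays 32; no expert pays 24.
well-documented: assigned the expert witness, nets 32 − 6 = 26; deviating to no expert nets 24.
poorly-documented: assigned no expert, nets 24; deviating to the expert witness nets 32 − 17 = 15.
Both types strictly prefer their assigned action; no profitable deviation.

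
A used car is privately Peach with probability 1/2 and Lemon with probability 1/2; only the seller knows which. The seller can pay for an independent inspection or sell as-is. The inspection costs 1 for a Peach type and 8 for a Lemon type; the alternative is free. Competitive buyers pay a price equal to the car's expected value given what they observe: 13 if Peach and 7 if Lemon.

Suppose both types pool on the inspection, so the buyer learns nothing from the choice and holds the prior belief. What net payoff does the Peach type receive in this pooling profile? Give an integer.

Pooled price = 1/2·13 + 1/2·7 = 10.
Peach pays cost 1 for the inspection, so net payoff = 10 − 1 = 9.

9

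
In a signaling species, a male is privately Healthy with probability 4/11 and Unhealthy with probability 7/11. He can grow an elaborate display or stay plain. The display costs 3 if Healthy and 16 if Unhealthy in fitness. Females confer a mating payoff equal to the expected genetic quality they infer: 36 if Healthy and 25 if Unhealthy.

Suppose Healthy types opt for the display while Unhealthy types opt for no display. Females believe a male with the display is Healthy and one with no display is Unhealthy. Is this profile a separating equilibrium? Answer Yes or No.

Under these beliefs, the display earns mating payoff 36 and no display earns mating payoff 25.
Healthy: the display nets 36 − 3 = 33; no display nets 25. Healthy prefers the display.
Unhealthy: the display nets 36 − 16 = 20; no display nets 25. Unhealthy prefers no display.
Neither type deviates, so the separating profile is an equilibrium.

Yes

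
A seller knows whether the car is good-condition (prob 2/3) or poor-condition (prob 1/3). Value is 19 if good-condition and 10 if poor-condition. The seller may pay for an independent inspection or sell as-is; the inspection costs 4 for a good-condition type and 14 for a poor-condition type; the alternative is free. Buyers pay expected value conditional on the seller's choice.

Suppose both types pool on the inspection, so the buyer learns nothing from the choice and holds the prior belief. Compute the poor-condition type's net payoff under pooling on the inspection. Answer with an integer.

2

Pooled price = 2/3·19 + 1/3·10 = 16.
poor-condition pays cost 14 for the inspection, so net payoff = 16 − 14 = 2.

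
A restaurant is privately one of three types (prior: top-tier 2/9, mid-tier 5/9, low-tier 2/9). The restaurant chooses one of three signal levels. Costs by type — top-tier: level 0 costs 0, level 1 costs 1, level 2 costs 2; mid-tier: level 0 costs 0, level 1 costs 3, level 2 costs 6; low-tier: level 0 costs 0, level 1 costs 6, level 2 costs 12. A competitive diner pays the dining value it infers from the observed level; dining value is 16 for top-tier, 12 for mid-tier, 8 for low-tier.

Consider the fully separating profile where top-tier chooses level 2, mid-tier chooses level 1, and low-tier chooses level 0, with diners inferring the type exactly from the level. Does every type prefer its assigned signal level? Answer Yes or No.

Separating price premiums: level 2 → 16, level 1 → 12, level 0 → 8.
top-tier (assigned level 2): level 0: 8 − 0 = 8; level 1: 12 − 1 = 11; level 2: 16 − 2 = 14. top-tier stays.
mid-tier (assigned level 1): level 0: 8 − 0 = 8; level 1: 12 − 3 = 9; level 2: 16 − 6 = 10. mid-tier prefers level 2.
low-tier (assigned level 0): level 0: 8 − 0 = 8; level 1: 12 − 6 = 6; level 2: 16 − 12 = 4. low-tier stays.
At least one type deviates; the separating profile fails.

No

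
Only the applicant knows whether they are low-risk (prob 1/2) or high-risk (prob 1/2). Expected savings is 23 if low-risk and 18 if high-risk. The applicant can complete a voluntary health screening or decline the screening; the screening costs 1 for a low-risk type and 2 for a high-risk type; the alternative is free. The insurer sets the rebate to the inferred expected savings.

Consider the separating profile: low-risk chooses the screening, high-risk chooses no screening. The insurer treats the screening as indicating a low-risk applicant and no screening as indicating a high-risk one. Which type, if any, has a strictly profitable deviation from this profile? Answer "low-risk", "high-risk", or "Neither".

high-risk

The screening pays 23; no screening pays 18.
low-risk: assigned the screening, nets 23 − 1 = 22; deviating to no screening nets 18.
high-risk: assigned no screening, nets 18; deviating to the screening nets 23 − 2 = 21.
The high-risk type gains 3 by deviating.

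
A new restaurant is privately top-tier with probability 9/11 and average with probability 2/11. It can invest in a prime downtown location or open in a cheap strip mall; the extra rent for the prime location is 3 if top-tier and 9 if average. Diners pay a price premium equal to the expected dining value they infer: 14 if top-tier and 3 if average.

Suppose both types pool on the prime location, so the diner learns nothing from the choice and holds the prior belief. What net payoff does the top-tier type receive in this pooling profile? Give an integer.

Pooled price premium = 9/11·14 + 2/11·3 = 12.
top-tier pays cost 3 for the prime location, so net payoff = 12 − 3 = 9.

9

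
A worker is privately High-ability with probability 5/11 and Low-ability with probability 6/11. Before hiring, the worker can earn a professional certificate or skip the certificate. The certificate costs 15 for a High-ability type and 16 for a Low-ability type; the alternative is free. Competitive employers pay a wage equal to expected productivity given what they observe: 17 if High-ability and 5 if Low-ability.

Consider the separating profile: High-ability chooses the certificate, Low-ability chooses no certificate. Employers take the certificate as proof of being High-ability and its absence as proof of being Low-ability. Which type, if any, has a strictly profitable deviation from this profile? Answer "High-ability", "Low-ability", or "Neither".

The certificate pays 17; no certificate pays 5.
High-ability: assigned the certificate, nets 17 − 15 = 2; deviating to no certificate nets 5.
Low-ability: assigned no certificate, nets 5; deviating to the certificate nets 17 − 16 = 1.
The High-ability type gains 3 by deviating.

High-ability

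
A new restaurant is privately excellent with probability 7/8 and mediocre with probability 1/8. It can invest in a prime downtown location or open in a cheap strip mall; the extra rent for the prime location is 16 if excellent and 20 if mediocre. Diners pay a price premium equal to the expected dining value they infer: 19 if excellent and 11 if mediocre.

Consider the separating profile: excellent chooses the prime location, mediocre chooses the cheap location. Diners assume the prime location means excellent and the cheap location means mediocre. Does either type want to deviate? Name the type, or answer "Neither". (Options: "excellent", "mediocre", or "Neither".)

excellent

The prime location pays 19; the cheap location pays 11.
excellent: assigned the prime location, nets 19 − 16 = 3; deviating to the cheap location nets 11.
mediocre: assigned the cheap location, nets 11; deviating to the prime location nets 19 − 20 = -1.
The excellent type gains 8 by deviating.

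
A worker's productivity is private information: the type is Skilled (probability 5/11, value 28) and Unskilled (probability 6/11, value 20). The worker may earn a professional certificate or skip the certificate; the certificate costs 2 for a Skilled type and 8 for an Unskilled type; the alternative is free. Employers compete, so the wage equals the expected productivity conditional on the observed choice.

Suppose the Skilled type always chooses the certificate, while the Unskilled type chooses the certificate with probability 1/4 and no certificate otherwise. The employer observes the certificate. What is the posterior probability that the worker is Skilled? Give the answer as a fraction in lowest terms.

10/13

P(the certificate) = (5/11)·1 + (6/11)·(1/4) = 13/22.
By Bayes' rule, P(Skilled | the certificate) = (5/11) / (13/22) = 10/13.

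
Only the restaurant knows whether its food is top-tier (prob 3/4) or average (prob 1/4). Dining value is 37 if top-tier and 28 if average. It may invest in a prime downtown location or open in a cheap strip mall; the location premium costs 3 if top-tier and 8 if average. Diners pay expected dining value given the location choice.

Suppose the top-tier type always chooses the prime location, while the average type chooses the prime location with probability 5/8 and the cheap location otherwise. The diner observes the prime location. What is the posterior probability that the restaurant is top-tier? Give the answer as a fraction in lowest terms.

24/29

P(the prime location) = (3/4)·1 + (1/4)·(5/8) = 29/32.
By Bayes' rule, P(top-tier | the prime location) = (3/4) / (29/32) = 24/29.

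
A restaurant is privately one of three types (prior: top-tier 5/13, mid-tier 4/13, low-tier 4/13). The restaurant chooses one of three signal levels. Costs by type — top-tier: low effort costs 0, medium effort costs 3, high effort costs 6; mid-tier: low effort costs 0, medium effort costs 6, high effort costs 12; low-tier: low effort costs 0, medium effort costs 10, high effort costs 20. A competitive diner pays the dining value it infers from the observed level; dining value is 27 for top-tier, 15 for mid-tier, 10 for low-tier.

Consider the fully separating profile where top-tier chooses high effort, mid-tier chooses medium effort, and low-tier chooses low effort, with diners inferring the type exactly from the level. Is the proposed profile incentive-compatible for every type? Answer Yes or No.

Separating price premiums: high effort → 27, medium effort → 15, low effort → 10.
top-tier (assigned high effort): low effort: 10 − 0 = 10; medium effort: 15 − 3 = 12; high effort: 27 − 6 = 21. top-tier stays.
mid-tier (assigned medium effort): low effort: 10 − 0 = 10; medium effort: 15 − 6 = 9; high effort: 27 − 12 = 15. mid-tier prefers high effort.
low-tier (assigned low effort): low effort: 10 − 0 = 10; medium effort: 15 − 10 = 5; high effort: 27 − 20 = 7. low-tier stays.
At least one type deviates; the separating profile fails.

No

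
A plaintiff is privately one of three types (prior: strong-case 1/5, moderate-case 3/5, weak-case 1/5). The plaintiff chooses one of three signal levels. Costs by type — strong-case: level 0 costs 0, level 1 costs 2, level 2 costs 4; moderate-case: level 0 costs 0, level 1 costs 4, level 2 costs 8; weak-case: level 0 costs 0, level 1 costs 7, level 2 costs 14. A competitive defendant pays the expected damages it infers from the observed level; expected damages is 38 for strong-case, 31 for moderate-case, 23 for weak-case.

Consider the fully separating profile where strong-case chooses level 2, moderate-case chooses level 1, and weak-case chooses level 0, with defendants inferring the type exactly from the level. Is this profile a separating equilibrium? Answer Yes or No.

Separating settlements: level 2 → 38, level 1 → 31, level 0 → 23.
strong-case (assigned level 2): level 0: 23 − 0 = 23; level 1: 31 − 2 = 29; level 2: 38 − 4 = 34. strong-case stays.
moderate-case (assigned level 1): level 0: 23 − 0 = 23; level 1: 31 − 4 = 27; level 2: 38 − 8 = 30. moderate-case prefers level 2.
weak-case (assigned level 0): level 0: 23 − 0 = 23; level 1: 31 − 7 = 24; level 2: 38 − 14 = 24. weak-case prefers level 1.
At least one type deviates; the separating profile fails.

No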